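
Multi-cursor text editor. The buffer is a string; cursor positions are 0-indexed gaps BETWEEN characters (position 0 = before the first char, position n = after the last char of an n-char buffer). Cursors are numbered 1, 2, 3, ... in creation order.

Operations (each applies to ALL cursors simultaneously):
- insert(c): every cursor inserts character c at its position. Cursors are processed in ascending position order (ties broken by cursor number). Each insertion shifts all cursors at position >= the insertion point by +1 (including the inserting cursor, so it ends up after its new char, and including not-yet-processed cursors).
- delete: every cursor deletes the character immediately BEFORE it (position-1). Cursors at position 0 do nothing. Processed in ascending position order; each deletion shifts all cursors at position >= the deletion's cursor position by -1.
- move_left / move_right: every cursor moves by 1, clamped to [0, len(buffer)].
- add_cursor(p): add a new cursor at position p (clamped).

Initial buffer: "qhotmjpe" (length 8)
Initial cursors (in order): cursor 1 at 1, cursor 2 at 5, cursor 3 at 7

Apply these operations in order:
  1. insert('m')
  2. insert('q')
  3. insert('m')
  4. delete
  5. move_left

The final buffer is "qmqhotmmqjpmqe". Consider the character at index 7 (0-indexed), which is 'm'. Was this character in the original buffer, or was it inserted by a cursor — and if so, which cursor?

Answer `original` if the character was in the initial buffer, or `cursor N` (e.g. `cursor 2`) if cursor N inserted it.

After op 1 (insert('m')): buffer="qmhotmmjpme" (len 11), cursors c1@2 c2@7 c3@10, authorship .1....2..3.
After op 2 (insert('q')): buffer="qmqhotmmqjpmqe" (len 14), cursors c1@3 c2@9 c3@13, authorship .11....22..33.
After op 3 (insert('m')): buffer="qmqmhotmmqmjpmqme" (len 17), cursors c1@4 c2@11 c3@16, authorship .111....222..333.
After op 4 (delete): buffer="qmqhotmmqjpmqe" (len 14), cursors c1@3 c2@9 c3@13, authorship .11....22..33.
After op 5 (move_left): buffer="qmqhotmmqjpmqe" (len 14), cursors c1@2 c2@8 c3@12, authorship .11....22..33.
Authorship (.=original, N=cursor N): . 1 1 . . . . 2 2 . . 3 3 .
Index 7: author = 2

Answer: cursor 2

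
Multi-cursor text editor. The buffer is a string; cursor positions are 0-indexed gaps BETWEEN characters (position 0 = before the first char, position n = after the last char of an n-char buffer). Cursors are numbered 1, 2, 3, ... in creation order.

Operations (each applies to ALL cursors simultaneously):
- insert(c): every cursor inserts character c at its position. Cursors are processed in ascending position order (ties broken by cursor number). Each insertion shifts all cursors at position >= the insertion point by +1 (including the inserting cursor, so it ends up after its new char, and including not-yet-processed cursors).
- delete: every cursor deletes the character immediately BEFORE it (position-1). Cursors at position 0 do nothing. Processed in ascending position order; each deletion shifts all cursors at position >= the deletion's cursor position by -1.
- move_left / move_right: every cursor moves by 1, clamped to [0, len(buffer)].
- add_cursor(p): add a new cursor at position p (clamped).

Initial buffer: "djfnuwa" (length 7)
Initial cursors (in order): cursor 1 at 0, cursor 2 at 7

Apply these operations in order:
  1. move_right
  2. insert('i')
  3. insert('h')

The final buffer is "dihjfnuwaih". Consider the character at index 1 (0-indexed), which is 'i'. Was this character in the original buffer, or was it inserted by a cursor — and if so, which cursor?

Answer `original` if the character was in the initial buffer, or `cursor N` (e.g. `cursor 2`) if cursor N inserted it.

Answer: cursor 1

Derivation:
After op 1 (move_right): buffer="djfnuwa" (len 7), cursors c1@1 c2@7, authorship .......
After op 2 (insert('i')): buffer="dijfnuwai" (len 9), cursors c1@2 c2@9, authorship .1......2
After op 3 (insert('h')): buffer="dihjfnuwaih" (len 11), cursors c1@3 c2@11, authorship .11......22
Authorship (.=original, N=cursor N): . 1 1 . . . . . . 2 2
Index 1: author = 1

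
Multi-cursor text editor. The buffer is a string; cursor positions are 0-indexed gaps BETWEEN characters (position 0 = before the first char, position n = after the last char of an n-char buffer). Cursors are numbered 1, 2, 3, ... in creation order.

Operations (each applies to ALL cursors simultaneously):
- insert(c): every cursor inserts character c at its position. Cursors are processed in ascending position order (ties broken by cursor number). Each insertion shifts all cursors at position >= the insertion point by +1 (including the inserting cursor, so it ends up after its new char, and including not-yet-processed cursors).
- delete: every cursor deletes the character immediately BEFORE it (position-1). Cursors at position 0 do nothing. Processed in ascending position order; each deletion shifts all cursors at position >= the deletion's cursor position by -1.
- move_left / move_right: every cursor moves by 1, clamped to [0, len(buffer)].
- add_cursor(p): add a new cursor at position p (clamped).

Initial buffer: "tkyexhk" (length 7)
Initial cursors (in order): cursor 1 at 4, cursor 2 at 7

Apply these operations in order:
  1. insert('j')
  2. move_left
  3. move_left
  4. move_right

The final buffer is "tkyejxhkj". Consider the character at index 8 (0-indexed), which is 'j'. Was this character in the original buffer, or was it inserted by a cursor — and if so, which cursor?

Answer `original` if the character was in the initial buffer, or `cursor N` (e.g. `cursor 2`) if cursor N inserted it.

After op 1 (insert('j')): buffer="tkyejxhkj" (len 9), cursors c1@5 c2@9, authorship ....1...2
After op 2 (move_left): buffer="tkyejxhkj" (len 9), cursors c1@4 c2@8, authorship ....1...2
After op 3 (move_left): buffer="tkyejxhkj" (len 9), cursors c1@3 c2@7, authorship ....1...2
After op 4 (move_right): buffer="tkyejxhkj" (len 9), cursors c1@4 c2@8, authorship ....1...2
Authorship (.=original, N=cursor N): . . . . 1 . . . 2
Index 8: author = 2

Answer: cursor 2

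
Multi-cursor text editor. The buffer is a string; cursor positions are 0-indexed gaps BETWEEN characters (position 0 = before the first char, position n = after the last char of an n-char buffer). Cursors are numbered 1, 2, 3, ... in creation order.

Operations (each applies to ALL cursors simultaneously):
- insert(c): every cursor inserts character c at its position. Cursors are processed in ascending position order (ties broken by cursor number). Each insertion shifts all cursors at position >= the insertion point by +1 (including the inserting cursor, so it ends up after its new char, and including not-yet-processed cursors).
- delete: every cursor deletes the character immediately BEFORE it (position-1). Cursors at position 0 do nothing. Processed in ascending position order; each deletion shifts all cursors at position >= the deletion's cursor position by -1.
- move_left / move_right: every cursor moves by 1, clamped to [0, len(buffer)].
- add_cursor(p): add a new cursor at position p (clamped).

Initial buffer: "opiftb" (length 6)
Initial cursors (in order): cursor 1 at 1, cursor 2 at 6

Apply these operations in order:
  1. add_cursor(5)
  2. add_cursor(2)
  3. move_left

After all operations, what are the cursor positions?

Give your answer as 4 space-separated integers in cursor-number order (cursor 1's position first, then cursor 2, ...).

Answer: 0 5 4 1

Derivation:
After op 1 (add_cursor(5)): buffer="opiftb" (len 6), cursors c1@1 c3@5 c2@6, authorship ......
After op 2 (add_cursor(2)): buffer="opiftb" (len 6), cursors c1@1 c4@2 c3@5 c2@6, authorship ......
After op 3 (move_left): buffer="opiftb" (len 6), cursors c1@0 c4@1 c3@4 c2@5, authorship ......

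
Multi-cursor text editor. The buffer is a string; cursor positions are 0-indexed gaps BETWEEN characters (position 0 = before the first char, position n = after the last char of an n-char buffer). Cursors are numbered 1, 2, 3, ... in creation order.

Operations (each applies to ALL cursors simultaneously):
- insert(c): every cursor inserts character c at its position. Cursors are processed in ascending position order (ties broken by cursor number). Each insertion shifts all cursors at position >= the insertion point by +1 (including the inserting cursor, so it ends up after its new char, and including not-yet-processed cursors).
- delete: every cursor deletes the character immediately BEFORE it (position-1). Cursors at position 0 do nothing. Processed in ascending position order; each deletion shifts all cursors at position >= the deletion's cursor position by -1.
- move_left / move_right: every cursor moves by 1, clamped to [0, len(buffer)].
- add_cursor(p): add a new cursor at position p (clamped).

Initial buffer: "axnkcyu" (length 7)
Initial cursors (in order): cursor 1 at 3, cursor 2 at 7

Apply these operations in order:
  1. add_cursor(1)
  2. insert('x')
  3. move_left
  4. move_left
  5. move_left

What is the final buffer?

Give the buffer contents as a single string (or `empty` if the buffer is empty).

After op 1 (add_cursor(1)): buffer="axnkcyu" (len 7), cursors c3@1 c1@3 c2@7, authorship .......
After op 2 (insert('x')): buffer="axxnxkcyux" (len 10), cursors c3@2 c1@5 c2@10, authorship .3..1....2
After op 3 (move_left): buffer="axxnxkcyux" (len 10), cursors c3@1 c1@4 c2@9, authorship .3..1....2
After op 4 (move_left): buffer="axxnxkcyux" (len 10), cursors c3@0 c1@3 c2@8, authorship .3..1....2
After op 5 (move_left): buffer="axxnxkcyux" (len 10), cursors c3@0 c1@2 c2@7, authorship .3..1....2

Answer: axxnxkcyux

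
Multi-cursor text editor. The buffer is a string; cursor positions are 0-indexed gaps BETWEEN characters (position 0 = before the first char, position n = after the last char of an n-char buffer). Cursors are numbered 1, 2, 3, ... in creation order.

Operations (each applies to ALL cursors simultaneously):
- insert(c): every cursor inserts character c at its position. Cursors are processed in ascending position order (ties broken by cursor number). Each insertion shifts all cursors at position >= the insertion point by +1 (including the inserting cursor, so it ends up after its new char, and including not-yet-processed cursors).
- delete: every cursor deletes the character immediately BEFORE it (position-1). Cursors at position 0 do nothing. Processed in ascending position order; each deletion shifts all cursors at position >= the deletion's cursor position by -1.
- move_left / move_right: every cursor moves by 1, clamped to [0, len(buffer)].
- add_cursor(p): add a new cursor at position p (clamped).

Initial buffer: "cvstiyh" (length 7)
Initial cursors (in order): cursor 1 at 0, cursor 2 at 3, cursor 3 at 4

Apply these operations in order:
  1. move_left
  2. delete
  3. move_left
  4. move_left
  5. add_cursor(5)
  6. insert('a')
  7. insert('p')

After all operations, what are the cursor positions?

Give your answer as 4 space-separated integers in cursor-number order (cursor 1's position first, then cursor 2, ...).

Answer: 6 6 6 13

Derivation:
After op 1 (move_left): buffer="cvstiyh" (len 7), cursors c1@0 c2@2 c3@3, authorship .......
After op 2 (delete): buffer="ctiyh" (len 5), cursors c1@0 c2@1 c3@1, authorship .....
After op 3 (move_left): buffer="ctiyh" (len 5), cursors c1@0 c2@0 c3@0, authorship .....
After op 4 (move_left): buffer="ctiyh" (len 5), cursors c1@0 c2@0 c3@0, authorship .....
After op 5 (add_cursor(5)): buffer="ctiyh" (len 5), cursors c1@0 c2@0 c3@0 c4@5, authorship .....
After op 6 (insert('a')): buffer="aaactiyha" (len 9), cursors c1@3 c2@3 c3@3 c4@9, authorship 123.....4
After op 7 (insert('p')): buffer="aaapppctiyhap" (len 13), cursors c1@6 c2@6 c3@6 c4@13, authorship 123123.....44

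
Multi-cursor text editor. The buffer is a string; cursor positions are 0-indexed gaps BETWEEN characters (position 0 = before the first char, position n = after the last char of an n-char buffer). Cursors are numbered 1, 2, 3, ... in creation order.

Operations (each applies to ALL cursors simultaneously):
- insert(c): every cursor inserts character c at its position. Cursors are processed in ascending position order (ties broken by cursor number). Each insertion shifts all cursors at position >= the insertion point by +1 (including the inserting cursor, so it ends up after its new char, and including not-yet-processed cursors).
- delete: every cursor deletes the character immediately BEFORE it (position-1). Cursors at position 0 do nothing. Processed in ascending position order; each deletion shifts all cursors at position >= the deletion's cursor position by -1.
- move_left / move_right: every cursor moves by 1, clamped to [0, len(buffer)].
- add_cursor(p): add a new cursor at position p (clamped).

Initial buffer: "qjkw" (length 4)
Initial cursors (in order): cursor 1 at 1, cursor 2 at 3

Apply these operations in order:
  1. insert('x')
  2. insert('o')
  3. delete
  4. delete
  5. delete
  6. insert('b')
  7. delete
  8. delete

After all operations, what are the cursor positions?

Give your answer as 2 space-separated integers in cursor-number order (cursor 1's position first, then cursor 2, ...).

Answer: 0 0

Derivation:
After op 1 (insert('x')): buffer="qxjkxw" (len 6), cursors c1@2 c2@5, authorship .1..2.
After op 2 (insert('o')): buffer="qxojkxow" (len 8), cursors c1@3 c2@7, authorship .11..22.
After op 3 (delete): buffer="qxjkxw" (len 6), cursors c1@2 c2@5, authorship .1..2.
After op 4 (delete): buffer="qjkw" (len 4), cursors c1@1 c2@3, authorship ....
After op 5 (delete): buffer="jw" (len 2), cursors c1@0 c2@1, authorship ..
After op 6 (insert('b')): buffer="bjbw" (len 4), cursors c1@1 c2@3, authorship 1.2.
After op 7 (delete): buffer="jw" (len 2), cursors c1@0 c2@1, authorship ..
After op 8 (delete): buffer="w" (len 1), cursors c1@0 c2@0, authorship .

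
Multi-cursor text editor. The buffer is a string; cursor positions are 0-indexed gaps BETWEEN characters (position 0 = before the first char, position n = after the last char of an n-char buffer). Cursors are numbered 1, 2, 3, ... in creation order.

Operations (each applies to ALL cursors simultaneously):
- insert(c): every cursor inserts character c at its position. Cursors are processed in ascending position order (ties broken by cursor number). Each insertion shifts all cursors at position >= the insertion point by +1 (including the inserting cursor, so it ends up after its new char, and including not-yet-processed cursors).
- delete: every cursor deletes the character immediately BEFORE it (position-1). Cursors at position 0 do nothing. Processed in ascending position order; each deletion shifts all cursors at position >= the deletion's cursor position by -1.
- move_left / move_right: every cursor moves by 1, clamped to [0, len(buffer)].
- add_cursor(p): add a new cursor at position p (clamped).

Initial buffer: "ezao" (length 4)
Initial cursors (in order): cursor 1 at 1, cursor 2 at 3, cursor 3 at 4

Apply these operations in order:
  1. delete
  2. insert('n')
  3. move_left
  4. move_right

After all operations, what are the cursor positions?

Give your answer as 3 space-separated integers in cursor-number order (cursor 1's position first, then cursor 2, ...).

Answer: 1 4 4

Derivation:
After op 1 (delete): buffer="z" (len 1), cursors c1@0 c2@1 c3@1, authorship .
After op 2 (insert('n')): buffer="nznn" (len 4), cursors c1@1 c2@4 c3@4, authorship 1.23
After op 3 (move_left): buffer="nznn" (len 4), cursors c1@0 c2@3 c3@3, authorship 1.23
After op 4 (move_right): buffer="nznn" (len 4), cursors c1@1 c2@4 c3@4, authorship 1.23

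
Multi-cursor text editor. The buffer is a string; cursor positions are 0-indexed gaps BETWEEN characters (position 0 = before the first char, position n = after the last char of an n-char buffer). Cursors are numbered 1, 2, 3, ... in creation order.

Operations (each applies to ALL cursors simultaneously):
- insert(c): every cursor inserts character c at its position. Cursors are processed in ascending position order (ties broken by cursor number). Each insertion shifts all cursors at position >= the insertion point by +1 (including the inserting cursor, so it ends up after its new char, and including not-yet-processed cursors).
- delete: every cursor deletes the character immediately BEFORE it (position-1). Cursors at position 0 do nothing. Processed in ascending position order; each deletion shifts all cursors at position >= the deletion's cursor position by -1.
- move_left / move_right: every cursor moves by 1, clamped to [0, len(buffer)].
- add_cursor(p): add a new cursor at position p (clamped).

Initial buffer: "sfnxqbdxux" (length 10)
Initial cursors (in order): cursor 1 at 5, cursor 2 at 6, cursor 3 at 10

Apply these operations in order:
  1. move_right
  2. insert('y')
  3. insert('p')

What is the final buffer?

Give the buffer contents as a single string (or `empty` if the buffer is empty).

After op 1 (move_right): buffer="sfnxqbdxux" (len 10), cursors c1@6 c2@7 c3@10, authorship ..........
After op 2 (insert('y')): buffer="sfnxqbydyxuxy" (len 13), cursors c1@7 c2@9 c3@13, authorship ......1.2...3
After op 3 (insert('p')): buffer="sfnxqbypdypxuxyp" (len 16), cursors c1@8 c2@11 c3@16, authorship ......11.22...33

Answer: sfnxqbypdypxuxyp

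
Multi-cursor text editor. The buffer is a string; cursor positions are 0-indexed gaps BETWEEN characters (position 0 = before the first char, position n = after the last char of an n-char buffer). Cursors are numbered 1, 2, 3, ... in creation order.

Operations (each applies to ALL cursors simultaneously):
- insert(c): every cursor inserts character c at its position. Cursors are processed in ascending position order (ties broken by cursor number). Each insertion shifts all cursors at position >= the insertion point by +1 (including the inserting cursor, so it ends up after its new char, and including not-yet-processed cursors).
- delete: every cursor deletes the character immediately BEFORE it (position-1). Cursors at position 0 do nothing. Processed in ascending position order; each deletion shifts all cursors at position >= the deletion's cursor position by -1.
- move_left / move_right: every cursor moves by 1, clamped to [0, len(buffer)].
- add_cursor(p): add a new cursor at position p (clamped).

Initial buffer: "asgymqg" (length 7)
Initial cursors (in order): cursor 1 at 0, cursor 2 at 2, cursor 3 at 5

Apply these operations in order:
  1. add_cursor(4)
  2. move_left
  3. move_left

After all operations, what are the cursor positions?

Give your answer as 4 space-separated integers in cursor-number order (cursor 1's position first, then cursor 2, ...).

Answer: 0 0 3 2

Derivation:
After op 1 (add_cursor(4)): buffer="asgymqg" (len 7), cursors c1@0 c2@2 c4@4 c3@5, authorship .......
After op 2 (move_left): buffer="asgymqg" (len 7), cursors c1@0 c2@1 c4@3 c3@4, authorship .......
After op 3 (move_left): buffer="asgymqg" (len 7), cursors c1@0 c2@0 c4@2 c3@3, authorship .......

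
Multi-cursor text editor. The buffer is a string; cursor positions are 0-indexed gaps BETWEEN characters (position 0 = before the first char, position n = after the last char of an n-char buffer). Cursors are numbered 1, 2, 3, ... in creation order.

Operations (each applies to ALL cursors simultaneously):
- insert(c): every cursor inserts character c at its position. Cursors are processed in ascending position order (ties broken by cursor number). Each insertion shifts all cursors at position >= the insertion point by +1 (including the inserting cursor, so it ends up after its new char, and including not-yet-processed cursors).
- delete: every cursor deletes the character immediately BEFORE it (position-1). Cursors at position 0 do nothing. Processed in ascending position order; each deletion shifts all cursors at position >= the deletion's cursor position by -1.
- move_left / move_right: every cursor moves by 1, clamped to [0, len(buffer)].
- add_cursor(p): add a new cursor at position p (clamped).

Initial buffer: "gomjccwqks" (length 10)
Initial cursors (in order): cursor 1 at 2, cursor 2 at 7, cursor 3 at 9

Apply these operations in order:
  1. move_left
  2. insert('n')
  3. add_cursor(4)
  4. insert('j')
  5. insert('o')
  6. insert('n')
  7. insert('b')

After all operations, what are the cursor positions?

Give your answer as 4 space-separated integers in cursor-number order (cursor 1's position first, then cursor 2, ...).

Answer: 6 20 27 12

Derivation:
After op 1 (move_left): buffer="gomjccwqks" (len 10), cursors c1@1 c2@6 c3@8, authorship ..........
After op 2 (insert('n')): buffer="gnomjccnwqnks" (len 13), cursors c1@2 c2@8 c3@11, authorship .1.....2..3..
After op 3 (add_cursor(4)): buffer="gnomjccnwqnks" (len 13), cursors c1@2 c4@4 c2@8 c3@11, authorship .1.....2..3..
After op 4 (insert('j')): buffer="gnjomjjccnjwqnjks" (len 17), cursors c1@3 c4@6 c2@11 c3@15, authorship .11..4...22..33..
After op 5 (insert('o')): buffer="gnjoomjojccnjowqnjoks" (len 21), cursors c1@4 c4@8 c2@14 c3@19, authorship .111..44...222..333..
After op 6 (insert('n')): buffer="gnjonomjonjccnjonwqnjonks" (len 25), cursors c1@5 c4@10 c2@17 c3@23, authorship .1111..444...2222..3333..
After op 7 (insert('b')): buffer="gnjonbomjonbjccnjonbwqnjonbks" (len 29), cursors c1@6 c4@12 c2@20 c3@27, authorship .11111..4444...22222..33333..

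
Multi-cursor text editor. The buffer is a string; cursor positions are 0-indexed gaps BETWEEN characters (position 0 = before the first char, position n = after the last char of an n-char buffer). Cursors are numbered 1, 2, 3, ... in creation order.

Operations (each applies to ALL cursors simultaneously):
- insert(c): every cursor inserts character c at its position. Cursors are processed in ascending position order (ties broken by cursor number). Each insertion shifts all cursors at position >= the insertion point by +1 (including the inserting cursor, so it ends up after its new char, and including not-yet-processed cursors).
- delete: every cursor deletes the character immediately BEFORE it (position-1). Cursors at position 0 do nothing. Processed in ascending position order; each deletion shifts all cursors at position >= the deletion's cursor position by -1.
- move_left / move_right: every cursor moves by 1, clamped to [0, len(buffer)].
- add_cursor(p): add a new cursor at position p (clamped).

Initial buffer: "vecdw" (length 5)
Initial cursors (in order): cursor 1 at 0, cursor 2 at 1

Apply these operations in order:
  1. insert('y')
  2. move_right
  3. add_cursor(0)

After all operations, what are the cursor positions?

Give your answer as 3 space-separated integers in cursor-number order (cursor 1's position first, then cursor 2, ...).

After op 1 (insert('y')): buffer="yvyecdw" (len 7), cursors c1@1 c2@3, authorship 1.2....
After op 2 (move_right): buffer="yvyecdw" (len 7), cursors c1@2 c2@4, authorship 1.2....
After op 3 (add_cursor(0)): buffer="yvyecdw" (len 7), cursors c3@0 c1@2 c2@4, authorship 1.2....

Answer: 2 4 0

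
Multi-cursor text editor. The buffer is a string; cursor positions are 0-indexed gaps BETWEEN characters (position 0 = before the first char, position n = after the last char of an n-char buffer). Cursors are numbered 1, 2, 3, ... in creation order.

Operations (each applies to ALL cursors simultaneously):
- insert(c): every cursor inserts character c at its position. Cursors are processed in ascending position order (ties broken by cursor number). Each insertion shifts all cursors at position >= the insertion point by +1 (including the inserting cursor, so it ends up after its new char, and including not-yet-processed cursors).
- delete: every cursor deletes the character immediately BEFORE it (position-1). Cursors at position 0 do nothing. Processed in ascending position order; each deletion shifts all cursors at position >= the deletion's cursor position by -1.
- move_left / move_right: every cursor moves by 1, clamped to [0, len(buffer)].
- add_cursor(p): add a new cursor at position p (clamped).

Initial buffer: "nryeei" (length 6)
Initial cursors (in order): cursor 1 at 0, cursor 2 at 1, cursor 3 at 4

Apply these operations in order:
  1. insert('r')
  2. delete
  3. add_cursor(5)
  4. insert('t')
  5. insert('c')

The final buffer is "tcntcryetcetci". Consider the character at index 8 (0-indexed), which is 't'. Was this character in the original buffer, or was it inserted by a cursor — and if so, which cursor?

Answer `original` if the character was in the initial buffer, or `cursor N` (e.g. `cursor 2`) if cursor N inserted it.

After op 1 (insert('r')): buffer="rnrryerei" (len 9), cursors c1@1 c2@3 c3@7, authorship 1.2...3..
After op 2 (delete): buffer="nryeei" (len 6), cursors c1@0 c2@1 c3@4, authorship ......
After op 3 (add_cursor(5)): buffer="nryeei" (len 6), cursors c1@0 c2@1 c3@4 c4@5, authorship ......
After op 4 (insert('t')): buffer="tntryeteti" (len 10), cursors c1@1 c2@3 c3@7 c4@9, authorship 1.2...3.4.
After op 5 (insert('c')): buffer="tcntcryetcetci" (len 14), cursors c1@2 c2@5 c3@10 c4@13, authorship 11.22...33.44.
Authorship (.=original, N=cursor N): 1 1 . 2 2 . . . 3 3 . 4 4 .
Index 8: author = 3

Answer: cursor 3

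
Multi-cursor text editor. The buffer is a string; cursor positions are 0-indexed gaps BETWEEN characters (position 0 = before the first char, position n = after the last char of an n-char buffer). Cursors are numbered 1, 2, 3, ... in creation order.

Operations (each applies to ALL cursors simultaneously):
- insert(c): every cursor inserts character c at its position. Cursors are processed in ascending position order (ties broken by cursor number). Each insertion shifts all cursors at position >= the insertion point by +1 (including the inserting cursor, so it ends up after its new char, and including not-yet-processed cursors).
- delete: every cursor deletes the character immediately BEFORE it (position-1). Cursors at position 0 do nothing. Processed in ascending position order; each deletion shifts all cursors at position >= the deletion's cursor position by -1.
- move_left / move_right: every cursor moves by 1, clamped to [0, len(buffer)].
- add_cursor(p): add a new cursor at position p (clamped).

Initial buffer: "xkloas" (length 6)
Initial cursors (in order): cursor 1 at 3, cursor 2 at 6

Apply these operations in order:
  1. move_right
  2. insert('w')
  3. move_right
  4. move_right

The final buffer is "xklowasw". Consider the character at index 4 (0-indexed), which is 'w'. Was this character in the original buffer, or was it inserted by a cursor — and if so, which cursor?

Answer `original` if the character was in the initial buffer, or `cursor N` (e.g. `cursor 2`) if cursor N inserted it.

After op 1 (move_right): buffer="xkloas" (len 6), cursors c1@4 c2@6, authorship ......
After op 2 (insert('w')): buffer="xklowasw" (len 8), cursors c1@5 c2@8, authorship ....1..2
After op 3 (move_right): buffer="xklowasw" (len 8), cursors c1@6 c2@8, authorship ....1..2
After op 4 (move_right): buffer="xklowasw" (len 8), cursors c1@7 c2@8, authorship ....1..2
Authorship (.=original, N=cursor N): . . . . 1 . . 2
Index 4: author = 1

Answer: cursor 1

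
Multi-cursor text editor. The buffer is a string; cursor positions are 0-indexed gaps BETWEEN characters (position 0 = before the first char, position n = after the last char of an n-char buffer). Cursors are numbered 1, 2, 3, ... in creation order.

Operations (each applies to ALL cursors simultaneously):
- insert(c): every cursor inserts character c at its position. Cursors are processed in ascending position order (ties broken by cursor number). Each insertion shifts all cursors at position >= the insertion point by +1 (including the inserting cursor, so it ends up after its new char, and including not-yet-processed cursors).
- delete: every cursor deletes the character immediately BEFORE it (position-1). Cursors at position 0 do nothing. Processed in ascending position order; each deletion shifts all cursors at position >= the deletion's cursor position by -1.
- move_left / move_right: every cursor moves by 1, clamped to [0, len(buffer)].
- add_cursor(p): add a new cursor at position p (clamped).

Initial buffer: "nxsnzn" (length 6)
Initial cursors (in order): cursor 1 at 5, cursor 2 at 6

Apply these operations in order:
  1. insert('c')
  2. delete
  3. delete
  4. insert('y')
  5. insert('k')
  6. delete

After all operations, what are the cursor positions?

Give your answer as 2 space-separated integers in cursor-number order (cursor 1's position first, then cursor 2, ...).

Answer: 6 6

Derivation:
After op 1 (insert('c')): buffer="nxsnzcnc" (len 8), cursors c1@6 c2@8, authorship .....1.2
After op 2 (delete): buffer="nxsnzn" (len 6), cursors c1@5 c2@6, authorship ......
After op 3 (delete): buffer="nxsn" (len 4), cursors c1@4 c2@4, authorship ....
After op 4 (insert('y')): buffer="nxsnyy" (len 6), cursors c1@6 c2@6, authorship ....12
After op 5 (insert('k')): buffer="nxsnyykk" (len 8), cursors c1@8 c2@8, authorship ....1212
After op 6 (delete): buffer="nxsnyy" (len 6), cursors c1@6 c2@6, authorship ....12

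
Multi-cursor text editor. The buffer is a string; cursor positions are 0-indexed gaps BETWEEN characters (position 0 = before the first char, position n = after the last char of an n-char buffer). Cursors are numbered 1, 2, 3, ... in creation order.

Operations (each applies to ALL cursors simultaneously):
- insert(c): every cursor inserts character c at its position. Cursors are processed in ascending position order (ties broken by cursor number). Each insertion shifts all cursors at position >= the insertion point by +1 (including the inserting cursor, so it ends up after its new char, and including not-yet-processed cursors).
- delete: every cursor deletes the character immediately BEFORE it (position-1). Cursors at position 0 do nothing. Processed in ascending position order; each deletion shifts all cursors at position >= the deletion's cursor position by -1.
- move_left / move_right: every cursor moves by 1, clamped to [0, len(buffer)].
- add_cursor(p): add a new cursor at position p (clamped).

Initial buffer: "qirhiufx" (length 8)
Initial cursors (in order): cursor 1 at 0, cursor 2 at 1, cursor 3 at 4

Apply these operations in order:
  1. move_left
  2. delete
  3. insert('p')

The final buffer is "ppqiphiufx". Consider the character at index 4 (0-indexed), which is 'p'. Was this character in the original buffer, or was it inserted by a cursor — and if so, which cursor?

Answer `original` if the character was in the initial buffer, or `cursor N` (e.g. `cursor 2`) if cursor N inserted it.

Answer: cursor 3

Derivation:
After op 1 (move_left): buffer="qirhiufx" (len 8), cursors c1@0 c2@0 c3@3, authorship ........
After op 2 (delete): buffer="qihiufx" (len 7), cursors c1@0 c2@0 c3@2, authorship .......
After op 3 (insert('p')): buffer="ppqiphiufx" (len 10), cursors c1@2 c2@2 c3@5, authorship 12..3.....
Authorship (.=original, N=cursor N): 1 2 . . 3 . . . . .
Index 4: author = 3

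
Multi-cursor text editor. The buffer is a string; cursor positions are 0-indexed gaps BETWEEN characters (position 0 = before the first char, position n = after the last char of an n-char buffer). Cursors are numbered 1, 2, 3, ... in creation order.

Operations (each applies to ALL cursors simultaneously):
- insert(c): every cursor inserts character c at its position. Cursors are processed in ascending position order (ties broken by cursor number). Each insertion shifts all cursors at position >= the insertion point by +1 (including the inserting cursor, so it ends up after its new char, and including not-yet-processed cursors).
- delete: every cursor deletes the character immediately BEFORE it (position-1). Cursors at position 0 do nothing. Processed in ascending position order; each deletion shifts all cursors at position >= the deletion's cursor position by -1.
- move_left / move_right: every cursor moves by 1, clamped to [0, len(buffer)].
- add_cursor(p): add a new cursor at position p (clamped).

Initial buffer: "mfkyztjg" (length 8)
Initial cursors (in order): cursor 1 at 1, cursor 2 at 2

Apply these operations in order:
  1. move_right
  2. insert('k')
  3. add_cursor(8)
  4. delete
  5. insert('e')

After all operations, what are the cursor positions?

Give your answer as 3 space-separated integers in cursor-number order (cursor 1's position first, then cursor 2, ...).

Answer: 3 5 8

Derivation:
After op 1 (move_right): buffer="mfkyztjg" (len 8), cursors c1@2 c2@3, authorship ........
After op 2 (insert('k')): buffer="mfkkkyztjg" (len 10), cursors c1@3 c2@5, authorship ..1.2.....
After op 3 (add_cursor(8)): buffer="mfkkkyztjg" (len 10), cursors c1@3 c2@5 c3@8, authorship ..1.2.....
After op 4 (delete): buffer="mfkyzjg" (len 7), cursors c1@2 c2@3 c3@5, authorship .......
After op 5 (insert('e')): buffer="mfekeyzejg" (len 10), cursors c1@3 c2@5 c3@8, authorship ..1.2..3..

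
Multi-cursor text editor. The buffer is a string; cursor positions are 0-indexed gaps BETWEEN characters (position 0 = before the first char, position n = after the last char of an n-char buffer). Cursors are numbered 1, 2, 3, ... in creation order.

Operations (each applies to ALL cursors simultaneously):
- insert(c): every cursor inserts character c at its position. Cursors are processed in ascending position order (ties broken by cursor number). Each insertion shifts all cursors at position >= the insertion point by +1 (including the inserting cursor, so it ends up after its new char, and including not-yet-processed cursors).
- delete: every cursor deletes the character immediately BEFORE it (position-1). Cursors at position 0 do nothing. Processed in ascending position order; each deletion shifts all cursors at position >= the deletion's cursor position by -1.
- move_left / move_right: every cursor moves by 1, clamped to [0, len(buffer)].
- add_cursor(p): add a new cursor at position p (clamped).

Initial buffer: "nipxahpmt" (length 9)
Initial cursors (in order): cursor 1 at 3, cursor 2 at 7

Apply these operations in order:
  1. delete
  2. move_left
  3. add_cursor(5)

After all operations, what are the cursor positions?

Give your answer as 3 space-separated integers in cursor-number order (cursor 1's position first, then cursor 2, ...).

After op 1 (delete): buffer="nixahmt" (len 7), cursors c1@2 c2@5, authorship .......
After op 2 (move_left): buffer="nixahmt" (len 7), cursors c1@1 c2@4, authorship .......
After op 3 (add_cursor(5)): buffer="nixahmt" (len 7), cursors c1@1 c2@4 c3@5, authorship .......

Answer: 1 4 5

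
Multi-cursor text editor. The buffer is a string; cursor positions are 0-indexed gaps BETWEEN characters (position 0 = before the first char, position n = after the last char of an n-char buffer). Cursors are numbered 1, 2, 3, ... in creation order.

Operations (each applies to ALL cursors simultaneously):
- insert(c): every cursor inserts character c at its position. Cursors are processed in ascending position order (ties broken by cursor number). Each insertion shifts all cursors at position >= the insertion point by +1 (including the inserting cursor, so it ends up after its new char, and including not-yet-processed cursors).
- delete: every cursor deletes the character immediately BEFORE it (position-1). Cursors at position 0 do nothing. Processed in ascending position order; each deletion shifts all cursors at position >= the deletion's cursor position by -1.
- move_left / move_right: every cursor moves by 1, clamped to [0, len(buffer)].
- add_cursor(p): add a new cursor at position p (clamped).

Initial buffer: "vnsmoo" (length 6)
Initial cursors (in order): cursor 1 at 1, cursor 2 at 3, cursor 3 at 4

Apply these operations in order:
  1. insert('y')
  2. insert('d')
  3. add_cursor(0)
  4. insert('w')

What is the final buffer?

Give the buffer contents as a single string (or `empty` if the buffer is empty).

Answer: wvydwnsydwmydwoo

Derivation:
After op 1 (insert('y')): buffer="vynsymyoo" (len 9), cursors c1@2 c2@5 c3@7, authorship .1..2.3..
After op 2 (insert('d')): buffer="vydnsydmydoo" (len 12), cursors c1@3 c2@7 c3@10, authorship .11..22.33..
After op 3 (add_cursor(0)): buffer="vydnsydmydoo" (len 12), cursors c4@0 c1@3 c2@7 c3@10, authorship .11..22.33..
After op 4 (insert('w')): buffer="wvydwnsydwmydwoo" (len 16), cursors c4@1 c1@5 c2@10 c3@14, authorship 4.111..222.333..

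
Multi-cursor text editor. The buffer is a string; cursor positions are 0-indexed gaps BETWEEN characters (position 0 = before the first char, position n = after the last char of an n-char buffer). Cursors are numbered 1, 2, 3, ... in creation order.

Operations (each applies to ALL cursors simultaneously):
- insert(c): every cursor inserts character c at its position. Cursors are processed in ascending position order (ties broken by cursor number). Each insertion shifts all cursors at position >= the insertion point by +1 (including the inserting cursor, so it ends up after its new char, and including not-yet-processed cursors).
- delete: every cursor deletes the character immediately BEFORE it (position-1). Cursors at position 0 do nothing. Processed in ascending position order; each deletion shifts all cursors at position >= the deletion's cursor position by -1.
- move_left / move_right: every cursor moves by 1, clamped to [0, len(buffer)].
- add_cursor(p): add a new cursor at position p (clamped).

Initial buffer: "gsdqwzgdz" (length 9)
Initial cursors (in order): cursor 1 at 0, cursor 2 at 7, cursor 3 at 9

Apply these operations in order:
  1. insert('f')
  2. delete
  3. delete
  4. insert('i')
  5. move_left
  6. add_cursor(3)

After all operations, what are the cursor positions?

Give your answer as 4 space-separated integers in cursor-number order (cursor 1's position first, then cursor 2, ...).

After op 1 (insert('f')): buffer="fgsdqwzgfdzf" (len 12), cursors c1@1 c2@9 c3@12, authorship 1.......2..3
After op 2 (delete): buffer="gsdqwzgdz" (len 9), cursors c1@0 c2@7 c3@9, authorship .........
After op 3 (delete): buffer="gsdqwzd" (len 7), cursors c1@0 c2@6 c3@7, authorship .......
After op 4 (insert('i')): buffer="igsdqwzidi" (len 10), cursors c1@1 c2@8 c3@10, authorship 1......2.3
After op 5 (move_left): buffer="igsdqwzidi" (len 10), cursors c1@0 c2@7 c3@9, authorship 1......2.3
After op 6 (add_cursor(3)): buffer="igsdqwzidi" (len 10), cursors c1@0 c4@3 c2@7 c3@9, authorship 1......2.3

Answer: 0 7 9 3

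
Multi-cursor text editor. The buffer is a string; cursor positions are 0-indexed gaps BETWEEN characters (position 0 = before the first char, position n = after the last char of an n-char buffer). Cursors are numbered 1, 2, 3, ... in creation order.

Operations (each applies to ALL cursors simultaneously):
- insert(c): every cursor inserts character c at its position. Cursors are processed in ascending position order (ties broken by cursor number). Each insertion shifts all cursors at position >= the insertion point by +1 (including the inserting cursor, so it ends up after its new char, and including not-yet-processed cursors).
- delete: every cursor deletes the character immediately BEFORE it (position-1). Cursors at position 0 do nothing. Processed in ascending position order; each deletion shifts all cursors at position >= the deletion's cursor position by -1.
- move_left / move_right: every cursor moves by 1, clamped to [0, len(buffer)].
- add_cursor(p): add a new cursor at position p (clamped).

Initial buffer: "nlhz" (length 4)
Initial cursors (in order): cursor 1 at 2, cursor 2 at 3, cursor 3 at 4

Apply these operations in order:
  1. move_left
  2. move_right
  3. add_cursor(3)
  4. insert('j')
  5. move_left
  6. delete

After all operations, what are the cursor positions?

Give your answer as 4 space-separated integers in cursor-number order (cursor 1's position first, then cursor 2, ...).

Answer: 1 2 3 2

Derivation:
After op 1 (move_left): buffer="nlhz" (len 4), cursors c1@1 c2@2 c3@3, authorship ....
After op 2 (move_right): buffer="nlhz" (len 4), cursors c1@2 c2@3 c3@4, authorship ....
After op 3 (add_cursor(3)): buffer="nlhz" (len 4), cursors c1@2 c2@3 c4@3 c3@4, authorship ....
After op 4 (insert('j')): buffer="nljhjjzj" (len 8), cursors c1@3 c2@6 c4@6 c3@8, authorship ..1.24.3
After op 5 (move_left): buffer="nljhjjzj" (len 8), cursors c1@2 c2@5 c4@5 c3@7, authorship ..1.24.3
After op 6 (delete): buffer="njjj" (len 4), cursors c1@1 c2@2 c4@2 c3@3, authorship .143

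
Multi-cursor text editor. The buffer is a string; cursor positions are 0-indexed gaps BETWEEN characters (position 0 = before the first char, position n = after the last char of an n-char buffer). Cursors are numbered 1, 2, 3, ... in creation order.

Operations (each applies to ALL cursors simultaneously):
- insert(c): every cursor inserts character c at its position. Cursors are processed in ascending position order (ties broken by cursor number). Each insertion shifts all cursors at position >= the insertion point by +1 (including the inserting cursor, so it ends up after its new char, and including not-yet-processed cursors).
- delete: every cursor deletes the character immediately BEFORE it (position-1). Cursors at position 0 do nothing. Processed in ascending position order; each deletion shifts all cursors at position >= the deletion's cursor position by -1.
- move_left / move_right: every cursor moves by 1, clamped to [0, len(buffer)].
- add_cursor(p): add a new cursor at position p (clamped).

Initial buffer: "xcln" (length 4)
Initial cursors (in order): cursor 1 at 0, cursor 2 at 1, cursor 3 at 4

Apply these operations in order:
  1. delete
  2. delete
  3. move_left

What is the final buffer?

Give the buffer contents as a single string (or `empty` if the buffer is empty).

Answer: c

Derivation:
After op 1 (delete): buffer="cl" (len 2), cursors c1@0 c2@0 c3@2, authorship ..
After op 2 (delete): buffer="c" (len 1), cursors c1@0 c2@0 c3@1, authorship .
After op 3 (move_left): buffer="c" (len 1), cursors c1@0 c2@0 c3@0, authorship .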